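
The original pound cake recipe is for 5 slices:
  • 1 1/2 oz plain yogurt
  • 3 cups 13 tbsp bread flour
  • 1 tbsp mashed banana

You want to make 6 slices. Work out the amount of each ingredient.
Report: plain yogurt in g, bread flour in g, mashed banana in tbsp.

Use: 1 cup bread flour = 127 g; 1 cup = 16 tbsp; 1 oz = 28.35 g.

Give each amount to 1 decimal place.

plain yogurt: 51.0 g; bread flour: 581.0 g; mashed banana: 1.2 tbsp

Scaling factor: 6/5 = 1.2.
plain yogurt: 1.5 oz × 6/5 × 28.35 g/oz ≈ 51.0 g
bread flour: (3 cup + 13 tbsp = 3.8125 cup) × 6/5 × 127 g/cup ≈ 581.0 g
mashed banana: 1 tbsp × 6/5 = 1.2 tbsp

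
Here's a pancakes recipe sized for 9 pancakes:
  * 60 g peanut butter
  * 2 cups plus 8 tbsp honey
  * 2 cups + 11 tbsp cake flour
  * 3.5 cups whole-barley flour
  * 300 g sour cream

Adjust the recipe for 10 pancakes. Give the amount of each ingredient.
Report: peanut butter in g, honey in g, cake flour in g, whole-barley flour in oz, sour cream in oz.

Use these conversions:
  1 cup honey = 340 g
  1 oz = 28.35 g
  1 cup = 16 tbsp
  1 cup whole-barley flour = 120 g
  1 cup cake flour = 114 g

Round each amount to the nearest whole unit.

Scaling factor: 10/9.
peanut butter: 60 g × 10/9 ≈ 67 g
honey: (2 cup + 8 tbsp = 2.5 cup) × 10/9 × 340 g/cup ≈ 944 g
cake flour: (2 cup + 11 tbsp = 2.6875 cup) × 10/9 × 114 g/cup ≈ 340 g
whole-barley flour: 3.5 cup × 10/9 × 120 g/cup ÷ 28.35 g/oz ≈ 16 oz
sour cream: 300 g × 10/9 ÷ 28.35 g/oz ≈ 12 oz

peanut butter: 67 g; honey: 944 g; cake flour: 340 g; whole-barley flour: 16 oz; sour cream: 12 oz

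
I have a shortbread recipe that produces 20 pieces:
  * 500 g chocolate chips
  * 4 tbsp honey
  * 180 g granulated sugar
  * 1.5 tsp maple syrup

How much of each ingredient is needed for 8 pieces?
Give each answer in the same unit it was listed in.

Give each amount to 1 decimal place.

Scaling factor: 8/20 = 2/5 = 0.4.
chocolate chips: 500 g × 2/5 = 200.0 g
honey: 4 tbsp × 2/5 = 1.6 tbsp
granulated sugar: 180 g × 2/5 = 72.0 g
maple syrup: 1.5 tsp × 2/5 = 0.6 tsp

chocolate chips: 200.0 g; honey: 1.6 tbsp; granulated sugar: 72.0 g; maple syrup: 0.6 tsp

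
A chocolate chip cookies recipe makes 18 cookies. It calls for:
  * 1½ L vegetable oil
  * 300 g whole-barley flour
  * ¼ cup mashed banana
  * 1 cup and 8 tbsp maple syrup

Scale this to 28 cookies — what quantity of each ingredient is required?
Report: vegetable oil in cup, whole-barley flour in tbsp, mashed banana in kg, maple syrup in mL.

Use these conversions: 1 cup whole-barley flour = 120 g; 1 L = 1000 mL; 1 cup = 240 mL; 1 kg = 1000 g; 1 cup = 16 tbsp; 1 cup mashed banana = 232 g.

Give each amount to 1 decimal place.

Scaling factor: 28/18 = 14/9.
vegetable oil: 1.5 L × 14/9 × 1000 mL/L ÷ 240 mL/cup ≈ 9.7 cup
whole-barley flour: 300 g × 14/9 ÷ 120 g/cup × 16 tbsp/cup ≈ 62.2 tbsp
mashed banana: 0.25 cup × 14/9 × 232 g/cup ÷ 1000 g/kg ≈ 0.1 kg
maple syrup: (1 cup + 8 tbsp = 1.5 cup) × 14/9 × 240 mL/cup = 560.0 mL

vegetable oil: 9.7 cup; whole-barley flour: 62.2 tbsp; mashed banana: 0.1 kg; maple syrup: 560.0 mL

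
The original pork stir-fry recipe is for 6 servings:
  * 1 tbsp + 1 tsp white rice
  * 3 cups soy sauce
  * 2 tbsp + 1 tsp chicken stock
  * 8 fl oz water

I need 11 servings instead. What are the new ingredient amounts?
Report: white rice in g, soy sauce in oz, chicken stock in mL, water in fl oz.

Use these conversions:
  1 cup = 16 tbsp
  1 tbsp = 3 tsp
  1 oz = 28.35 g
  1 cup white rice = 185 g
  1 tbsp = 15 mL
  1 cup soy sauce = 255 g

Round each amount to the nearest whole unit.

white rice: 28 g; soy sauce: 49 oz; chicken stock: 64 mL; water: 15 fl oz

Scaling factor: 11/6.
white rice: (1 tbsp + 1 tsp = 4/3 tbsp) × 11/6 ÷ 16 tbsp/cup × 185 g/cup ≈ 28 g
soy sauce: 3 cup × 11/6 × 255 g/cup ÷ 28.35 g/oz ≈ 49 oz
chicken stock: (2 tbsp + 1 tsp = 7/3 tbsp) × 11/6 × 15 mL/tbsp ≈ 64 mL
water: 8 fl oz × 11/6 ≈ 15 fl oz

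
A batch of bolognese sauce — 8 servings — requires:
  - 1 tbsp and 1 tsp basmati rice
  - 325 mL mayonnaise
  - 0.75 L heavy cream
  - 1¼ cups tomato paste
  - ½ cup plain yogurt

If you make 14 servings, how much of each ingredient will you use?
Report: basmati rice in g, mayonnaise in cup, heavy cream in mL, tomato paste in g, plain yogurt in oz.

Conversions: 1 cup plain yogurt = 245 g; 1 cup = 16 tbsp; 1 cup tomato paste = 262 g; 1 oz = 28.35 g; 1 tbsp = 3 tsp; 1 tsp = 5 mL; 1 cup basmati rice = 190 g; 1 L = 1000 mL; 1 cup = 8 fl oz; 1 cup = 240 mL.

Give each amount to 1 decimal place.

Scaling factor: 14/8 = 7/4 = 1.75.
basmati rice: (1 tbsp + 1 tsp = 4/3 tbsp) × 7/4 ÷ 16 tbsp/cup × 190 g/cup ≈ 27.7 g
mayonnaise: 325 mL × 7/4 ÷ 240 mL/cup ≈ 2.4 cup
heavy cream: 0.75 L × 7/4 × 1000 mL/L = 1312.5 mL
tomato paste: 1.25 cup × 7/4 × 262 g/cup ≈ 573.1 g
plain yogurt: 0.5 cup × 7/4 × 245 g/cup ÷ 28.35 g/oz ≈ 7.6 oz

basmati rice: 27.7 g; mayonnaise: 2.4 cup; heavy cream: 1312.5 mL; tomato paste: 573.1 g; plain yogurt: 7.6 oz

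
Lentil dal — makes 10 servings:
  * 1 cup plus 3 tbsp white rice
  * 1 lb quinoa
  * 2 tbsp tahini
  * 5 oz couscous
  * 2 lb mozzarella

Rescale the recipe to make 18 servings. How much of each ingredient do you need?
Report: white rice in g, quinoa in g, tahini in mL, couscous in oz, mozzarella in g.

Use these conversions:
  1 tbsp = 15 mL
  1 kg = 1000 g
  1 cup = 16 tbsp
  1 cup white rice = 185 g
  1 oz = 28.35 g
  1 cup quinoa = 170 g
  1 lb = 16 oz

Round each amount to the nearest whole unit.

white rice: 395 g; quinoa: 816 g; tahini: 54 mL; couscous: 9 oz; mozzarella: 1633 g

Scaling factor: 18/10 = 9/5 = 1.8.
white rice: (1 cup + 3 tbsp = 1.1875 cup) × 9/5 × 185 g/cup ≈ 395 g
quinoa: 1 lb × 9/5 × 16 oz/lb × 28.35 g/oz ≈ 816 g
tahini: 2 tbsp × 9/5 × 15 mL/tbsp = 54 mL
couscous: 5 oz × 9/5 = 9 oz
mozzarella: 2 lb × 9/5 × 16 oz/lb × 28.35 g/oz ≈ 1633 g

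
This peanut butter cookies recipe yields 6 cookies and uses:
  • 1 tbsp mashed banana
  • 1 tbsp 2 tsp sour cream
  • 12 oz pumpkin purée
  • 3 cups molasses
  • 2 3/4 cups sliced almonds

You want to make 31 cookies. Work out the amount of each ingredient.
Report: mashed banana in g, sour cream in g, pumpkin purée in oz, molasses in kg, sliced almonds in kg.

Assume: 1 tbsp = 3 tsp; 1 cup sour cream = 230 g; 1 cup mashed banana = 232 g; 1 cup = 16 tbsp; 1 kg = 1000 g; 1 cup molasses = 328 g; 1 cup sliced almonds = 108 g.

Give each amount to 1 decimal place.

Scaling factor: 31/6.
mashed banana: 1 tbsp × 31/6 ÷ 16 tbsp/cup × 232 g/cup ≈ 74.9 g
sour cream: (1 tbsp + 2 tsp = 5/3 tbsp) × 31/6 ÷ 16 tbsp/cup × 230 g/cup ≈ 123.8 g
pumpkin purée: 12 oz × 31/6 = 62.0 oz
molasses: 3 cup × 31/6 × 328 g/cup ÷ 1000 g/kg ≈ 5.1 kg
sliced almonds: 2.75 cup × 31/6 × 108 g/cup ÷ 1000 g/kg ≈ 1.5 kg

mashed banana: 74.9 g; sour cream: 123.8 g; pumpkin purée: 62.0 oz; molasses: 5.1 kg; sliced almonds: 1.5 kg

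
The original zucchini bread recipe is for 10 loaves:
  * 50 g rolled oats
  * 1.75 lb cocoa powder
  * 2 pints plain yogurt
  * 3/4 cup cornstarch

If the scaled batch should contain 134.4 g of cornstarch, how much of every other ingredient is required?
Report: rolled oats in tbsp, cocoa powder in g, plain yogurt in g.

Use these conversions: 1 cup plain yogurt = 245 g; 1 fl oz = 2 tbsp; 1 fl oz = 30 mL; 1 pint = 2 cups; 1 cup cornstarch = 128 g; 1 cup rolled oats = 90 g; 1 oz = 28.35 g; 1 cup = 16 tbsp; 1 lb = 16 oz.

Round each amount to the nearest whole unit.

rolled oats: 12 tbsp; cocoa powder: 1111 g; plain yogurt: 1372 g

The original recipe has 96 g of cornstarch, so the scaling factor is 134.4 ÷ 96 = 7/5 = 1.4.
rolled oats: 50 g × 7/5 ÷ 90 g/cup × 16 tbsp/cup ≈ 12 tbsp
cocoa powder: 1.75 lb × 7/5 × 16 oz/lb × 28.35 g/oz ≈ 1111 g
plain yogurt: 2 pint × 7/5 × 2 cup/pint × 245 g/cup = 1372 g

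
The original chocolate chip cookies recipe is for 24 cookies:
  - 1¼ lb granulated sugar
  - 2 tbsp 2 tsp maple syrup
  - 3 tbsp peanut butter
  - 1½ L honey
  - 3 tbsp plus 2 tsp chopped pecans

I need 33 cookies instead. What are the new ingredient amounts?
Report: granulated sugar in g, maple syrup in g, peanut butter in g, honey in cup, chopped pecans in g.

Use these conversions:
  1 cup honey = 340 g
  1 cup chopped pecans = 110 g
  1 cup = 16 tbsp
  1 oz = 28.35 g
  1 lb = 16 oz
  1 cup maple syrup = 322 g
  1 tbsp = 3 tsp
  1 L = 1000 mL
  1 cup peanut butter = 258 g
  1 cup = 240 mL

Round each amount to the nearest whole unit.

Scaling factor: 33/24 = 11/8 = 1.375.
granulated sugar: 1.25 lb × 11/8 × 16 oz/lb × 28.35 g/oz ≈ 780 g
maple syrup: (2 tbsp + 2 tsp = 8/3 tbsp) × 11/8 ÷ 16 tbsp/cup × 322 g/cup ≈ 74 g
peanut butter: 3 tbsp × 11/8 ÷ 16 tbsp/cup × 258 g/cup ≈ 67 g
honey: 1.5 L × 11/8 × 1000 mL/L ÷ 240 mL/cup ≈ 9 cup
chopped pecans: (3 tbsp + 2 tsp = 11/3 tbsp) × 11/8 ÷ 16 tbsp/cup × 110 g/cup ≈ 35 g

granulated sugar: 780 g; maple syrup: 74 g; peanut butter: 67 g; honey: 9 cup; chopped pecans: 35 g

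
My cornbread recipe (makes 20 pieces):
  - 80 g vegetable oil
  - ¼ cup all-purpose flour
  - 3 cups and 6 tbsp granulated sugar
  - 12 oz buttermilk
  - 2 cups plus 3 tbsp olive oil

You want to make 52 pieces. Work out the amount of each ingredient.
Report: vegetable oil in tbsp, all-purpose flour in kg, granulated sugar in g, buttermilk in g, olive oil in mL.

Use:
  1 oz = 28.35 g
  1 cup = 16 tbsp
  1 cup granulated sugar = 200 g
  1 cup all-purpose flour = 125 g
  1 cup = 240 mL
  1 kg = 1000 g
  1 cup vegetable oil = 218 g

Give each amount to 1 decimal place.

vegetable oil: 15.3 tbsp; all-purpose flour: 0.1 kg; granulated sugar: 1755.0 g; buttermilk: 884.5 g; olive oil: 1365.0 mL

Scaling factor: 52/20 = 13/5 = 2.6.
vegetable oil: 80 g × 13/5 ÷ 218 g/cup × 16 tbsp/cup ≈ 15.3 tbsp
all-purpose flour: 0.25 cup × 13/5 × 125 g/cup ÷ 1000 g/kg ≈ 0.1 kg
granulated sugar: (3 cup + 6 tbsp = 3.375 cup) × 13/5 × 200 g/cup = 1755.0 g
buttermilk: 12 oz × 13/5 × 28.35 g/oz ≈ 884.5 g
olive oil: (2 cup + 3 tbsp = 2.1875 cup) × 13/5 × 240 mL/cup = 1365.0 mL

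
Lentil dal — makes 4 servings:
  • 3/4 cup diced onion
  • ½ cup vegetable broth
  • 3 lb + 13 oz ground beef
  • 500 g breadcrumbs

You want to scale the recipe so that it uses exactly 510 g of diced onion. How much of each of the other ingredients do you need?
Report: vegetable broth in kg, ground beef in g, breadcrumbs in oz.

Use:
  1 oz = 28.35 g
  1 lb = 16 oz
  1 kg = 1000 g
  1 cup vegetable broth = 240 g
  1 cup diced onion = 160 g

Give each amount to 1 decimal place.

The original recipe has 120 g of diced onion, so the scaling factor is 510 ÷ 120 = 17/4 = 4.25.
vegetable broth: 0.5 cup × 17/4 × 240 g/cup ÷ 1000 g/kg ≈ 0.5 kg
ground beef: (3 lb + 13 oz = 3.8125 lb) × 17/4 × 16 oz/lb × 28.35 g/oz ≈ 7349.7 g
breadcrumbs: 500 g × 17/4 ÷ 28.35 g/oz ≈ 75.0 oz

vegetable broth: 0.5 kg; ground beef: 7349.7 g; breadcrumbs: 75.0 oz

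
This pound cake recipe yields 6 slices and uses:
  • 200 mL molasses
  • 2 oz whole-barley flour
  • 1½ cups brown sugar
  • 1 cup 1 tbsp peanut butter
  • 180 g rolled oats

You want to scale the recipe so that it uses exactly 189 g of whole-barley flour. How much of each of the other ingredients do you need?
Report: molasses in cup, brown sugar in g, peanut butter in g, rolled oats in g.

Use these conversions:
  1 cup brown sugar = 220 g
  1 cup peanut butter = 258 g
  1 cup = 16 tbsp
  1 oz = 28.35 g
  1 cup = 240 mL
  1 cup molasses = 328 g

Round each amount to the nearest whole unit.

The original recipe has 56.7 g of whole-barley flour, so the scaling factor is 189 ÷ 56.7 = 10/3.
molasses: 200 mL × 10/3 ÷ 240 mL/cup ≈ 3 cup
brown sugar: 1.5 cup × 10/3 × 220 g/cup = 1100 g
peanut butter: (1 cup + 1 tbsp = 1.0625 cup) × 10/3 × 258 g/cup ≈ 914 g
rolled oats: 180 g × 10/3 = 600 g

molasses: 3 cup; brown sugar: 1100 g; peanut butter: 914 g; rolled oats: 600 g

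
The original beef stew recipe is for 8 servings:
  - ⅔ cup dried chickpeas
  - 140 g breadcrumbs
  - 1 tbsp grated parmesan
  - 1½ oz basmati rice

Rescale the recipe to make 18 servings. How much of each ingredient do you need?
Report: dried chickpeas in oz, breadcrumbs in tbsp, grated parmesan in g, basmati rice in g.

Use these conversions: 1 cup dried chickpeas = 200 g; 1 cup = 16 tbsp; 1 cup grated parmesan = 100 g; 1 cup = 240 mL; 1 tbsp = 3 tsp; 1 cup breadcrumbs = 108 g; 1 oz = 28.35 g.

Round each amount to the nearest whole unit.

Scaling factor: 18/8 = 9/4 = 2.25.
dried chickpeas: 2/3 cup × 9/4 × 200 g/cup ÷ 28.35 g/oz ≈ 11 oz
breadcrumbs: 140 g × 9/4 ÷ 108 g/cup × 16 tbsp/cup ≈ 47 tbsp
grated parmesan: 1 tbsp × 9/4 ÷ 16 tbsp/cup × 100 g/cup ≈ 14 g
basmati rice: 1.5 oz × 9/4 × 28.35 g/oz ≈ 96 g

dried chickpeas: 11 oz; breadcrumbs: 47 tbsp; grated parmesan: 14 g; basmati rice: 96 g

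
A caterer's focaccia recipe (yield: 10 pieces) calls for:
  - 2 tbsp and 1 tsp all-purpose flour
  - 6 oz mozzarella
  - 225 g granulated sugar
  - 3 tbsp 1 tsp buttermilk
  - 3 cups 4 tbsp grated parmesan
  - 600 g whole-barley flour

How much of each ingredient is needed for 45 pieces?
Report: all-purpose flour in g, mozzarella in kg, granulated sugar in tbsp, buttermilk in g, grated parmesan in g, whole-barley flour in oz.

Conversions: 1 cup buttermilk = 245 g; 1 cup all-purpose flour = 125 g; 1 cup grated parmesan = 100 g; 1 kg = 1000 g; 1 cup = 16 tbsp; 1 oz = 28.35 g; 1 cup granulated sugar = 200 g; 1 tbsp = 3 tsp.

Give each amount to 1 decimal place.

all-purpose flour: 82.0 g; mozzarella: 0.8 kg; granulated sugar: 81.0 tbsp; buttermilk: 229.7 g; grated parmesan: 1462.5 g; whole-barley flour: 95.2 oz

Scaling factor: 45/10 = 9/2 = 4.5.
all-purpose flour: (2 tbsp + 1 tsp = 7/3 tbsp) × 9/2 ÷ 16 tbsp/cup × 125 g/cup ≈ 82.0 g
mozzarella: 6 oz × 9/2 × 28.35 g/oz ÷ 1000 g/kg ≈ 0.8 kg
granulated sugar: 225 g × 9/2 ÷ 200 g/cup × 16 tbsp/cup = 81.0 tbsp
buttermilk: (3 tbsp + 1 tsp = 10/3 tbsp) × 9/2 ÷ 16 tbsp/cup × 245 g/cup ≈ 229.7 g
grated parmesan: (3 cup + 4 tbsp = 3.25 cup) × 9/2 × 100 g/cup = 1462.5 g
whole-barley flour: 600 g × 9/2 ÷ 28.35 g/oz ≈ 95.2 oz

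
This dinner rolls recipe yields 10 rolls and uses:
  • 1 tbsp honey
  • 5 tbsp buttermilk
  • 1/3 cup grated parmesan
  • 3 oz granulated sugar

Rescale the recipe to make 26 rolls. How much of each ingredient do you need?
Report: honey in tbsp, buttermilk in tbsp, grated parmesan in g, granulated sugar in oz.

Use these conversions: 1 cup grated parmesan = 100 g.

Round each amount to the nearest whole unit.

honey: 3 tbsp; buttermilk: 13 tbsp; grated parmesan: 87 g; granulated sugar: 8 oz

Scaling factor: 26/10 = 13/5 = 2.6.
honey: 1 tbsp × 13/5 ≈ 3 tbsp
buttermilk: 5 tbsp × 13/5 = 13 tbsp
grated parmesan: 1/3 cup × 13/5 × 100 g/cup ≈ 87 g
granulated sugar: 3 oz × 13/5 ≈ 8 oz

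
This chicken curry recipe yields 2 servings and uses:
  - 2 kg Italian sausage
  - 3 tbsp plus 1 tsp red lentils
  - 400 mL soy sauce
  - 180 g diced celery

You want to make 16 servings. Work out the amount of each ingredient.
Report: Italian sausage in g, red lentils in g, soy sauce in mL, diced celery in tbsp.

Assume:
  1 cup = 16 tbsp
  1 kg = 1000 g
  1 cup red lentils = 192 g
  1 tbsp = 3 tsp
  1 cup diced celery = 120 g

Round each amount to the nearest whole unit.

Scaling factor: 16/2 = 8.
Italian sausage: 2 kg × 8 × 1000 g/kg = 16000 g
red lentils: (3 tbsp + 1 tsp = 10/3 tbsp) × 8 ÷ 16 tbsp/cup × 192 g/cup = 320 g
soy sauce: 400 mL × 8 = 3200 mL
diced celery: 180 g × 8 ÷ 120 g/cup × 16 tbsp/cup = 192 tbsp

Italian sausage: 16000 g; red lentils: 320 g; soy sauce: 3200 mL; diced celery: 192 tbsp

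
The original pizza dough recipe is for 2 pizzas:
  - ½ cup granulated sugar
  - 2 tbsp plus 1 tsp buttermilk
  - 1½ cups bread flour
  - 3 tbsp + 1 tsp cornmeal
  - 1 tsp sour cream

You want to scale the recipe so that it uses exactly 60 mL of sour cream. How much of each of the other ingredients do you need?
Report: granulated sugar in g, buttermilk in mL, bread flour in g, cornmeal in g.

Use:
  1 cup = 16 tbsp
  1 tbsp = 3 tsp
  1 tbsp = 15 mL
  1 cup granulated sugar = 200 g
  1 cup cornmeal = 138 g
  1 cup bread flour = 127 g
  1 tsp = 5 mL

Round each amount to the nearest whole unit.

The original recipe has 5 mL of sour cream, so the scaling factor is 60 ÷ 5 = 12.
granulated sugar: 0.5 cup × 12 × 200 g/cup = 1200 g
buttermilk: (2 tbsp + 1 tsp = 7/3 tbsp) × 12 × 15 mL/tbsp = 420 mL
bread flour: 1.5 cup × 12 × 127 g/cup = 2286 g
cornmeal: (3 tbsp + 1 tsp = 10/3 tbsp) × 12 ÷ 16 tbsp/cup × 138 g/cup = 345 g

granulated sugar: 1200 g; buttermilk: 420 mL; bread flour: 2286 g; cornmeal: 345 g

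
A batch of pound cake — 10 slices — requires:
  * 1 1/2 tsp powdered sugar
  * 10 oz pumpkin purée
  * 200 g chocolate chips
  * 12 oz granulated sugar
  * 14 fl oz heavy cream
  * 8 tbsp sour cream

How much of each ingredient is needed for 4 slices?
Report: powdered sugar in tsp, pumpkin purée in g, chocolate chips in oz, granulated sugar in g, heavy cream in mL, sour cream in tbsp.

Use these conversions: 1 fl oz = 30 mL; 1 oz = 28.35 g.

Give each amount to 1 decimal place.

powdered sugar: 0.6 tsp; pumpkin purée: 113.4 g; chocolate chips: 2.8 oz; granulated sugar: 136.1 g; heavy cream: 168.0 mL; sour cream: 3.2 tbsp

Scaling factor: 4/10 = 2/5 = 0.4.
powdered sugar: 1.5 tsp × 2/5 = 0.6 tsp
pumpkin purée: 10 oz × 2/5 × 28.35 g/oz = 113.4 g
chocolate chips: 200 g × 2/5 ÷ 28.35 g/oz ≈ 2.8 oz
granulated sugar: 12 oz × 2/5 × 28.35 g/oz ≈ 136.1 g
heavy cream: 14 fl oz × 2/5 × 30 mL/fl oz = 168.0 mL
sour cream: 8 tbsp × 2/5 = 3.2 tbsp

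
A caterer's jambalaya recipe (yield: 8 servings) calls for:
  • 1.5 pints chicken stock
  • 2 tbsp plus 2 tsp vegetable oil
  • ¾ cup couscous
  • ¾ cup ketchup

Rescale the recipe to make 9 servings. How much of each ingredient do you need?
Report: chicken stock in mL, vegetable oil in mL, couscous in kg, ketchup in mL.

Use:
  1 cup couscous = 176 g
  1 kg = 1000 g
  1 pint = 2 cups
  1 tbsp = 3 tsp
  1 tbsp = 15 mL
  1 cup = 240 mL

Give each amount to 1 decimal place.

chicken stock: 810.0 mL; vegetable oil: 45.0 mL; couscous: 0.1 kg; ketchup: 202.5 mL

Scaling factor: 9/8 = 1.125.
chicken stock: 1.5 pint × 9/8 × 2 cup/pint × 240 mL/cup = 810.0 mL
vegetable oil: (2 tbsp + 2 tsp = 8/3 tbsp) × 9/8 × 15 mL/tbsp = 45.0 mL
couscous: 0.75 cup × 9/8 × 176 g/cup ÷ 1000 g/kg ≈ 0.1 kg
ketchup: 0.75 cup × 9/8 × 240 mL/cup = 202.5 mL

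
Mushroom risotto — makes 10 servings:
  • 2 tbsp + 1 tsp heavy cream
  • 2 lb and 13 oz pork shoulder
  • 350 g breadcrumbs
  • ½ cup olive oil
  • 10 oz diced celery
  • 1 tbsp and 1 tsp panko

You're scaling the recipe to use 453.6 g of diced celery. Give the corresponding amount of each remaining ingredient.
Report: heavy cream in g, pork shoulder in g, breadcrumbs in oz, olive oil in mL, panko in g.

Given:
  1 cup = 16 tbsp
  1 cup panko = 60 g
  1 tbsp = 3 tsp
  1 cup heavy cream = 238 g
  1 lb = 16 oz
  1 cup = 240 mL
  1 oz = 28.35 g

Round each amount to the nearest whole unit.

The original recipe has 283.5 g of diced celery, so the scaling factor is 453.6 ÷ 283.5 = 8/5 = 1.6.
heavy cream: (2 tbsp + 1 tsp = 7/3 tbsp) × 8/5 ÷ 16 tbsp/cup × 238 g/cup ≈ 56 g
pork shoulder: (2 lb + 13 oz = 2.8125 lb) × 8/5 × 16 oz/lb × 28.35 g/oz ≈ 2041 g
breadcrumbs: 350 g × 8/5 ÷ 28.35 g/oz ≈ 20 oz
olive oil: 0.5 cup × 8/5 × 240 mL/cup = 192 mL
panko: (1 tbsp + 1 tsp = 4/3 tbsp) × 8/5 ÷ 16 tbsp/cup × 60 g/cup = 8 g

heavy cream: 56 g; pork shoulder: 2041 g; breadcrumbs: 20 oz; olive oil: 192 mL; panko: 8 g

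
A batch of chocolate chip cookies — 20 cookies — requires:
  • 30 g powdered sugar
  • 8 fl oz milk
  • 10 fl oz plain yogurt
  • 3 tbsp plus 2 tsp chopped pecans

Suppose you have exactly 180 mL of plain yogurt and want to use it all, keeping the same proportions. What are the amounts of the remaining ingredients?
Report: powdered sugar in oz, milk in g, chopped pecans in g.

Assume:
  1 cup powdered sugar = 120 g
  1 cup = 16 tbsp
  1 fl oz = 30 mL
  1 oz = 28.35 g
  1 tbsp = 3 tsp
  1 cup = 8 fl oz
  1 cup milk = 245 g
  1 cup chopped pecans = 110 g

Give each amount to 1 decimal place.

The original recipe has 300 mL of plain yogurt, so the scaling factor is 180 ÷ 300 = 3/5 = 0.6.
powdered sugar: 30 g × 3/5 ÷ 28.35 g/oz ≈ 0.6 oz
milk: 8 fl oz × 3/5 ÷ 8 fl oz/cup × 245 g/cup = 147.0 g
chopped pecans: (3 tbsp + 2 tsp = 11/3 tbsp) × 3/5 ÷ 16 tbsp/cup × 110 g/cup ≈ 15.1 g

powdered sugar: 0.6 oz; milk: 147.0 g; chopped pecans: 15.1 g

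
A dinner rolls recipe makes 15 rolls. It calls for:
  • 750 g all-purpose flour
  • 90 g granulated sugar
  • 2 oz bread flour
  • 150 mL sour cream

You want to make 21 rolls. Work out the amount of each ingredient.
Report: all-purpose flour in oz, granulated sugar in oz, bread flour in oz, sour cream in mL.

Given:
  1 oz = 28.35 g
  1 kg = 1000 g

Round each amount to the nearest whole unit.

Scaling factor: 21/15 = 7/5 = 1.4.
all-purpose flour: 750 g × 7/5 ÷ 28.35 g/oz ≈ 37 oz
granulated sugar: 90 g × 7/5 ÷ 28.35 g/oz ≈ 4 oz
bread flour: 2 oz × 7/5 ≈ 3 oz
sour cream: 150 mL × 7/5 = 210 mL

all-purpose flour: 37 oz; granulated sugar: 4 oz; bread flour: 3 oz; sour cream: 210 mL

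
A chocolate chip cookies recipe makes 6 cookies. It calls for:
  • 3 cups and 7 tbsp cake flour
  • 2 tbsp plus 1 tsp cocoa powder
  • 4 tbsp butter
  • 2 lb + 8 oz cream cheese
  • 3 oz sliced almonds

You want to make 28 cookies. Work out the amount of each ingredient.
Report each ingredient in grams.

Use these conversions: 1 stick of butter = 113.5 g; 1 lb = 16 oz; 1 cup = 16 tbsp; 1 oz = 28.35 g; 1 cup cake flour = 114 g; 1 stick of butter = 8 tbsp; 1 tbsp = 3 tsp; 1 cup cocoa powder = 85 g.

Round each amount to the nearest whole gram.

Scaling factor: 28/6 = 14/3.
cake flour: (3 cup + 7 tbsp = 3.4375 cup) × 14/3 × 114 g/cup ≈ 1829 g
cocoa powder: (2 tbsp + 1 tsp = 7/3 tbsp) × 14/3 ÷ 16 tbsp/cup × 85 g/cup ≈ 58 g
butter: 4 tbsp × 14/3 ÷ 8 tbsp/stick × 113.5 g/stick ≈ 265 g
cream cheese: (2 lb + 8 oz = 2.5 lb) × 14/3 × 16 oz/lb × 28.35 g/oz = 5292 g
sliced almonds: 3 oz × 14/3 × 28.35 g/oz ≈ 397 g

cake flour: 1829 g; cocoa powder: 58 g; butter: 265 g; cream cheese: 5292 g; sliced almonds: 397 g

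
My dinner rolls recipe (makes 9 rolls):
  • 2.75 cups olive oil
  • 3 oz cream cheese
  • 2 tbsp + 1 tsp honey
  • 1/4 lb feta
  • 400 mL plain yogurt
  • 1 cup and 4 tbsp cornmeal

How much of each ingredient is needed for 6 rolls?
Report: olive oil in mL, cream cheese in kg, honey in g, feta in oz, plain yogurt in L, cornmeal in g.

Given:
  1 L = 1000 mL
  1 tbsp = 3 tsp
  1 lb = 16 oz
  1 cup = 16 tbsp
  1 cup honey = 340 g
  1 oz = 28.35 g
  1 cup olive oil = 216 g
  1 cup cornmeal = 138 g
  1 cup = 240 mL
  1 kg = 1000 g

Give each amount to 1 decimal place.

Scaling factor: 6/9 = 2/3.
olive oil: 2.75 cup × 2/3 × 240 mL/cup = 440.0 mL
cream cheese: 3 oz × 2/3 × 28.35 g/oz ÷ 1000 g/kg ≈ 0.1 kg
honey: (2 tbsp + 1 tsp = 7/3 tbsp) × 2/3 ÷ 16 tbsp/cup × 340 g/cup ≈ 33.1 g
feta: 0.25 lb × 2/3 × 16 oz/lb ≈ 2.7 oz
plain yogurt: 400 mL × 2/3 ÷ 1000 mL/L ≈ 0.3 L
cornmeal: (1 cup + 4 tbsp = 1.25 cup) × 2/3 × 138 g/cup = 115.0 g

olive oil: 440.0 mL; cream cheese: 0.1 kg; honey: 33.1 g; feta: 2.7 oz; plain yogurt: 0.3 L; cornmeal: 115.0 g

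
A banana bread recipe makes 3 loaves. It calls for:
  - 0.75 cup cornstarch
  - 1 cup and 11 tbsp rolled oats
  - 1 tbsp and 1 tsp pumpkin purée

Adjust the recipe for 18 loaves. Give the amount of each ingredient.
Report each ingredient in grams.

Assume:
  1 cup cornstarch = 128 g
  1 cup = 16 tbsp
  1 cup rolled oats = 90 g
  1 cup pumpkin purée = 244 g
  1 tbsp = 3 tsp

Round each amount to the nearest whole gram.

cornstarch: 576 g; rolled oats: 911 g; pumpkin purée: 122 g

Scaling factor: 18/3 = 6.
cornstarch: 0.75 cup × 6 × 128 g/cup = 576 g
rolled oats: (1 cup + 11 tbsp = 1.6875 cup) × 6 × 90 g/cup ≈ 911 g
pumpkin purée: (1 tbsp + 1 tsp = 4/3 tbsp) × 6 ÷ 16 tbsp/cup × 244 g/cup = 122 g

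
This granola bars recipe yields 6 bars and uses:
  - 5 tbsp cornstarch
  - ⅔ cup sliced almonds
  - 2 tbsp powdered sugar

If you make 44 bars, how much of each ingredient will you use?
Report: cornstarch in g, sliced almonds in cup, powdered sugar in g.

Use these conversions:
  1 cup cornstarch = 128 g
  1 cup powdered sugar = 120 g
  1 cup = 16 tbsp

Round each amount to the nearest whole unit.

cornstarch: 293 g; sliced almonds: 5 cup; powdered sugar: 110 g

Scaling factor: 44/6 = 22/3.
cornstarch: 5 tbsp × 22/3 ÷ 16 tbsp/cup × 128 g/cup ≈ 293 g
sliced almonds: 2/3 cup × 22/3 ≈ 5 cup
powdered sugar: 2 tbsp × 22/3 ÷ 16 tbsp/cup × 120 g/cup = 110 g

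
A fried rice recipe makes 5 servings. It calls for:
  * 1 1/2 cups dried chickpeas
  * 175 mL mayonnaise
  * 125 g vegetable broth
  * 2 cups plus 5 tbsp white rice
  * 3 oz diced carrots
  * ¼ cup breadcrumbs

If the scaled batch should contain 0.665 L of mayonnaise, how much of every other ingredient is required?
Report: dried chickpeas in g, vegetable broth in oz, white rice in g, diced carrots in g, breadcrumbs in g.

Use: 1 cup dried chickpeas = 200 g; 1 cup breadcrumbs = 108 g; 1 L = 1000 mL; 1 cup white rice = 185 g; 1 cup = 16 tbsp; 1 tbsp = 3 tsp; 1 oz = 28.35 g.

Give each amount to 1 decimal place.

The original recipe has 0.175 L of mayonnaise, so the scaling factor is 0.665 ÷ 0.175 = 19/5 = 3.8.
dried chickpeas: 1.5 cup × 19/5 × 200 g/cup = 1140.0 g
vegetable broth: 125 g × 19/5 ÷ 28.35 g/oz ≈ 16.8 oz
white rice: (2 cup + 5 tbsp = 2.3125 cup) × 19/5 × 185 g/cup ≈ 1625.7 g
diced carrots: 3 oz × 19/5 × 28.35 g/oz ≈ 323.2 g
breadcrumbs: 0.25 cup × 19/5 × 108 g/cup = 102.6 g

dried chickpeas: 1140.0 g; vegetable broth: 16.8 oz; white rice: 1625.7 g; diced carrots: 323.2 g; breadcrumbs: 102.6 g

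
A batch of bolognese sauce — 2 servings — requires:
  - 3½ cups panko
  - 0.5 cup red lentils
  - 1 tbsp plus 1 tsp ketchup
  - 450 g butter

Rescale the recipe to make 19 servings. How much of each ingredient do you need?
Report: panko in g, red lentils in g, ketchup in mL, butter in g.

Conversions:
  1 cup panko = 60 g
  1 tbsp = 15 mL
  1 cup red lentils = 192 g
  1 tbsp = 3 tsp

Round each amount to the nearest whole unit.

panko: 1995 g; red lentils: 912 g; ketchup: 190 mL; butter: 4275 g

Scaling factor: 19/2 = 9.5.
panko: 3.5 cup × 19/2 × 60 g/cup = 1995 g
red lentils: 0.5 cup × 19/2 × 192 g/cup = 912 g
ketchup: (1 tbsp + 1 tsp = 4/3 tbsp) × 19/2 × 15 mL/tbsp = 190 mL
butter: 450 g × 19/2 = 4275 g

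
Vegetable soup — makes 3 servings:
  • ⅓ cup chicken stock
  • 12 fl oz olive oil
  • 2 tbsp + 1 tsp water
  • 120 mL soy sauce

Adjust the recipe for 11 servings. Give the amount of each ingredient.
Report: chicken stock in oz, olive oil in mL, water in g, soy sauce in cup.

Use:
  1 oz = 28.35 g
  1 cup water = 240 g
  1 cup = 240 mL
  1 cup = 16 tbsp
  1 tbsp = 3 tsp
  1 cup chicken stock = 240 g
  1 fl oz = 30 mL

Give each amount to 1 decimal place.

chicken stock: 10.3 oz; olive oil: 1320.0 mL; water: 128.3 g; soy sauce: 1.8 cup

Scaling factor: 11/3.
chicken stock: 1/3 cup × 11/3 × 240 g/cup ÷ 28.35 g/oz ≈ 10.3 oz
olive oil: 12 fl oz × 11/3 × 30 mL/fl oz = 1320.0 mL
water: (2 tbsp + 1 tsp = 7/3 tbsp) × 11/3 ÷ 16 tbsp/cup × 240 g/cup ≈ 128.3 g
soy sauce: 120 mL × 11/3 ÷ 240 mL/cup ≈ 1.8 cup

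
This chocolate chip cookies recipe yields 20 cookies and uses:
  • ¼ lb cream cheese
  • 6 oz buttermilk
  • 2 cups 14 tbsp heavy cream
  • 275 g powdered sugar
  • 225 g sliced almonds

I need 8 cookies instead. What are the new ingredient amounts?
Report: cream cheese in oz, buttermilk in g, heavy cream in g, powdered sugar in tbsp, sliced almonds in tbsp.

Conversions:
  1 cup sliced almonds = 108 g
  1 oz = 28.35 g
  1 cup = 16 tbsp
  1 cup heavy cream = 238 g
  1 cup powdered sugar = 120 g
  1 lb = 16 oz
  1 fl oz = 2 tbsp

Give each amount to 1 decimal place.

Scaling factor: 8/20 = 2/5 = 0.4.
cream cheese: 0.25 lb × 2/5 × 16 oz/lb = 1.6 oz
buttermilk: 6 oz × 2/5 × 28.35 g/oz ≈ 68.0 g
heavy cream: (2 cup + 14 tbsp = 2.875 cup) × 2/5 × 238 g/cup = 273.7 g
powdered sugar: 275 g × 2/5 ÷ 120 g/cup × 16 tbsp/cup ≈ 14.7 tbsp
sliced almonds: 225 g × 2/5 ÷ 108 g/cup × 16 tbsp/cup ≈ 13.3 tbsp

cream cheese: 1.6 oz; buttermilk: 68.0 g; heavy cream: 273.7 g; powdered sugar: 14.7 tbsp; sliced almonds: 13.3 tbsp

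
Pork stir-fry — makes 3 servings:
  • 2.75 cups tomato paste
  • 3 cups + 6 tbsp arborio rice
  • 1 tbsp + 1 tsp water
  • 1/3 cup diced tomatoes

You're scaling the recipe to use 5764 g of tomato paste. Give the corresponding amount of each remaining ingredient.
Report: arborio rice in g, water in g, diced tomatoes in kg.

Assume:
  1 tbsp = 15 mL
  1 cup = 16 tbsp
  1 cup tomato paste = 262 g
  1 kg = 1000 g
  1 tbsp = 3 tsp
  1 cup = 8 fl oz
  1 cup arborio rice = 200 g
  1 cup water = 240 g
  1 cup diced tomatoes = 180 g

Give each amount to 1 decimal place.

The original recipe has 720.5 g of tomato paste, so the scaling factor is 5764 ÷ 720.5 = 8.
arborio rice: (3 cup + 6 tbsp = 3.375 cup) × 8 × 200 g/cup = 5400.0 g
water: (1 tbsp + 1 tsp = 4/3 tbsp) × 8 ÷ 16 tbsp/cup × 240 g/cup = 160.0 g
diced tomatoes: 1/3 cup × 8 × 180 g/cup ÷ 1000 g/kg ≈ 0.5 kg

arborio rice: 5400.0 g; water: 160.0 g; diced tomatoes: 0.5 kg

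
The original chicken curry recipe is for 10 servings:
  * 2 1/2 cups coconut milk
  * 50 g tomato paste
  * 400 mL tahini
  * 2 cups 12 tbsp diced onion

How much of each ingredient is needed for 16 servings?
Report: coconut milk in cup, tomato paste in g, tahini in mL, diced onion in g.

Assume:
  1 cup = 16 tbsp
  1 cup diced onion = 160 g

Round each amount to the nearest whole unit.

coconut milk: 4 cup; tomato paste: 80 g; tahini: 640 mL; diced onion: 704 g

Scaling factor: 16/10 = 8/5 = 1.6.
coconut milk: 2.5 cup × 8/5 = 4 cup
tomato paste: 50 g × 8/5 = 80 g
tahini: 400 mL × 8/5 = 640 mL
diced onion: (2 cup + 12 tbsp = 2.75 cup) × 8/5 × 160 g/cup = 704 g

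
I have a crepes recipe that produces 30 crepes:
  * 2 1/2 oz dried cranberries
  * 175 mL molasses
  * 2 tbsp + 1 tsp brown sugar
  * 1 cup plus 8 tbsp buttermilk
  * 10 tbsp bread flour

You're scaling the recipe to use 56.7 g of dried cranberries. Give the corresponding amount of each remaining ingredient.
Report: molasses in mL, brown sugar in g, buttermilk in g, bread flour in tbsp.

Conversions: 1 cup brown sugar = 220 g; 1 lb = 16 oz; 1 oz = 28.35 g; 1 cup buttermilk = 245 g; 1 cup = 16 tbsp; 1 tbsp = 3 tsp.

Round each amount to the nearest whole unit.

molasses: 140 mL; brown sugar: 26 g; buttermilk: 294 g; bread flour: 8 tbsp

The original recipe has 70.875 g of dried cranberries, so the scaling factor is 56.7 ÷ 70.875 = 4/5 = 0.8.
molasses: 175 mL × 4/5 = 140 mL
brown sugar: (2 tbsp + 1 tsp = 7/3 tbsp) × 4/5 ÷ 16 tbsp/cup × 220 g/cup ≈ 26 g
buttermilk: (1 cup + 8 tbsp = 1.5 cup) × 4/5 × 245 g/cup = 294 g
bread flour: 10 tbsp × 4/5 = 8 tbsp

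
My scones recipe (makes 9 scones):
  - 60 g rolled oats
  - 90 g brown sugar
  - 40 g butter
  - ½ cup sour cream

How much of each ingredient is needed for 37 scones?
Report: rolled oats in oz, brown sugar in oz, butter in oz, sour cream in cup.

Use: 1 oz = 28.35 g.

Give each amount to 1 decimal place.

rolled oats: 8.7 oz; brown sugar: 13.1 oz; butter: 5.8 oz; sour cream: 2.1 cup

Scaling factor: 37/9.
rolled oats: 60 g × 37/9 ÷ 28.35 g/oz ≈ 8.7 oz
brown sugar: 90 g × 37/9 ÷ 28.35 g/oz ≈ 13.1 oz
butter: 40 g × 37/9 ÷ 28.35 g/oz ≈ 5.8 oz
sour cream: 0.5 cup × 37/9 ≈ 2.1 cup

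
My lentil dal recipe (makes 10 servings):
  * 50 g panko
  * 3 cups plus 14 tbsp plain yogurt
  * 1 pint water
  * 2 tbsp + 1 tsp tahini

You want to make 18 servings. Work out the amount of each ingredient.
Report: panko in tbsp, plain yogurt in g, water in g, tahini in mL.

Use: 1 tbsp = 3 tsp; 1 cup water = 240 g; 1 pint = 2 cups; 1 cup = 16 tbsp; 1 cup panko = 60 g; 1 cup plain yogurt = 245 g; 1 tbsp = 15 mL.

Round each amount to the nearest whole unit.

panko: 24 tbsp; plain yogurt: 1709 g; water: 864 g; tahini: 63 mL

Scaling factor: 18/10 = 9/5 = 1.8.
panko: 50 g × 9/5 ÷ 60 g/cup × 16 tbsp/cup = 24 tbsp
plain yogurt: (3 cup + 14 tbsp = 3.875 cup) × 9/5 × 245 g/cup ≈ 1709 g
water: 1 pint × 9/5 × 2 cup/pint × 240 g/cup = 864 g
tahini: (2 tbsp + 1 tsp = 7/3 tbsp) × 9/5 × 15 mL/tbsp = 63 mL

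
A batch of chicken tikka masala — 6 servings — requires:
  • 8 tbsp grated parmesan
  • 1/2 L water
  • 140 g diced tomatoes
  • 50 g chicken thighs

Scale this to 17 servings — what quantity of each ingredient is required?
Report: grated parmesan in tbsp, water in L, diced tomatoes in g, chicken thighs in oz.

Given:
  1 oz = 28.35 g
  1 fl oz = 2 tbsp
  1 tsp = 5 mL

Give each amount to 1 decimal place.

Scaling factor: 17/6.
grated parmesan: 8 tbsp × 17/6 ≈ 22.7 tbsp
water: 0.5 L × 17/6 ≈ 1.4 L
diced tomatoes: 140 g × 17/6 ≈ 396.7 g
chicken thighs: 50 g × 17/6 ÷ 28.35 g/oz ≈ 5.0 oz

grated parmesan: 22.7 tbsp; water: 1.4 L; diced tomatoes: 396.7 g; chicken thighs: 5.0 oz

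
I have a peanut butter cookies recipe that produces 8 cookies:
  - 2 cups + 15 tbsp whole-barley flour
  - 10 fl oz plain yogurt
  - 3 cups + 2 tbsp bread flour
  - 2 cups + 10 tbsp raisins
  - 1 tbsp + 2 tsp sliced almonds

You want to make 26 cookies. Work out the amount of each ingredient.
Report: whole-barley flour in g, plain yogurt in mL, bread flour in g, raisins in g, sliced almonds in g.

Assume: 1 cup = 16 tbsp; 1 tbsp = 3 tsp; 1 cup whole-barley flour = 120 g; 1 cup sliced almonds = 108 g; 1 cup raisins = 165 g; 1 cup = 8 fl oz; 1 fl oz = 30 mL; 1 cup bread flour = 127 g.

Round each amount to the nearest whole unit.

Scaling factor: 26/8 = 13/4 = 3.25.
whole-barley flour: (2 cup + 15 tbsp = 2.9375 cup) × 13/4 × 120 g/cup ≈ 1146 g
plain yogurt: 10 fl oz × 13/4 × 30 mL/fl oz = 975 mL
bread flour: (3 cup + 2 tbsp = 3.125 cup) × 13/4 × 127 g/cup ≈ 1290 g
raisins: (2 cup + 10 tbsp = 2.625 cup) × 13/4 × 165 g/cup ≈ 1408 g
sliced almonds: (1 tbsp + 2 tsp = 5/3 tbsp) × 13/4 ÷ 16 tbsp/cup × 108 g/cup ≈ 37 g

whole-barley flour: 1146 g; plain yogurt: 975 mL; bread flour: 1290 g; raisins: 1408 g; sliced almonds: 37 g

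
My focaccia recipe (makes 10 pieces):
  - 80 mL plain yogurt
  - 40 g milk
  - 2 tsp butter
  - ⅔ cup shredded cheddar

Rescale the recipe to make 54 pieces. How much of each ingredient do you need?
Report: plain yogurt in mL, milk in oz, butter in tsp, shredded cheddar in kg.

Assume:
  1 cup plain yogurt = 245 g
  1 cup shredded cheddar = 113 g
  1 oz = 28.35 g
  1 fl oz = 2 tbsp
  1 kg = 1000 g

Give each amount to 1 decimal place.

Scaling factor: 54/10 = 27/5 = 5.4.
plain yogurt: 80 mL × 27/5 = 432.0 mL
milk: 40 g × 27/5 ÷ 28.35 g/oz ≈ 7.6 oz
butter: 2 tsp × 27/5 = 10.8 tsp
shredded cheddar: 2/3 cup × 27/5 × 113 g/cup ÷ 1000 g/kg ≈ 0.4 kg

plain yogurt: 432.0 mL; milk: 7.6 oz; butter: 10.8 tsp; shredded cheddar: 0.4 kg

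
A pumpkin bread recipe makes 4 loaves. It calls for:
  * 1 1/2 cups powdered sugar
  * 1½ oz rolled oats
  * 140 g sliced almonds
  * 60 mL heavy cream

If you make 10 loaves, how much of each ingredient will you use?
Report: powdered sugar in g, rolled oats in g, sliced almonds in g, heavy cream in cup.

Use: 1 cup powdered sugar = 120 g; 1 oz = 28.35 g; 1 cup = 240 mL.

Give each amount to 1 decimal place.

Scaling factor: 10/4 = 5/2 = 2.5.
powdered sugar: 1.5 cup × 5/2 × 120 g/cup = 450.0 g
rolled oats: 1.5 oz × 5/2 × 28.35 g/oz ≈ 106.3 g
sliced almonds: 140 g × 5/2 = 350.0 g
heavy cream: 60 mL × 5/2 ÷ 240 mL/cup ≈ 0.6 cup

powdered sugar: 450.0 g; rolled oats: 106.3 g; sliced almonds: 350.0 g; heavy cream: 0.6 cup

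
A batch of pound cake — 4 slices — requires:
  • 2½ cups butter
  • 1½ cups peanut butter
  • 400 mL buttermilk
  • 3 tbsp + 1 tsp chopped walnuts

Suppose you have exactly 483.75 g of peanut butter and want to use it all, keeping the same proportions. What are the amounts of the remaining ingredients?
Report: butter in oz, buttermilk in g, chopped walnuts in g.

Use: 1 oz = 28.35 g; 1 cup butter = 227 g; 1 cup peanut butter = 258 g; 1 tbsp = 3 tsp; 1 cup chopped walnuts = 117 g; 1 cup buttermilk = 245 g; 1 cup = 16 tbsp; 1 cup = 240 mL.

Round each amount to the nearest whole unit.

The original recipe has 387 g of peanut butter, so the scaling factor is 483.75 ÷ 387 = 5/4 = 1.25.
butter: 2.5 cup × 5/4 × 227 g/cup ÷ 28.35 g/oz ≈ 25 oz
buttermilk: 400 mL × 5/4 ÷ 240 mL/cup × 245 g/cup ≈ 510 g
chopped walnuts: (3 tbsp + 1 tsp = 10/3 tbsp) × 5/4 ÷ 16 tbsp/cup × 117 g/cup ≈ 30 g

butter: 25 oz; buttermilk: 510 g; chopped walnuts: 30 g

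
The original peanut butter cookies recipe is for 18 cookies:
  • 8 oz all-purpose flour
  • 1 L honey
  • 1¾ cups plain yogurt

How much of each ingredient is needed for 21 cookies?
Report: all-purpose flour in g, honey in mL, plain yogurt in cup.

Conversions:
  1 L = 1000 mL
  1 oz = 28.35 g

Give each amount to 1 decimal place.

all-purpose flour: 264.6 g; honey: 1166.7 mL; plain yogurt: 2.0 cup

Scaling factor: 21/18 = 7/6.
all-purpose flour: 8 oz × 7/6 × 28.35 g/oz = 264.6 g
honey: 1 L × 7/6 × 1000 mL/L ≈ 1166.7 mL
plain yogurt: 1.75 cup × 7/6 ≈ 2.0 cup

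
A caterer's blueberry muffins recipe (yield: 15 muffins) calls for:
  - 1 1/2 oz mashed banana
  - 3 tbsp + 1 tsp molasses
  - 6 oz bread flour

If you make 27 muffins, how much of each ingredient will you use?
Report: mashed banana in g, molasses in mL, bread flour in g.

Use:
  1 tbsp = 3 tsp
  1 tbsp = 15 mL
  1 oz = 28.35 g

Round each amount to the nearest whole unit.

mashed banana: 77 g; molasses: 90 mL; bread flour: 306 g

Scaling factor: 27/15 = 9/5 = 1.8.
mashed banana: 1.5 oz × 9/5 × 28.35 g/oz ≈ 77 g
molasses: (3 tbsp + 1 tsp = 10/3 tbsp) × 9/5 × 15 mL/tbsp = 90 mL
bread flour: 6 oz × 9/5 × 28.35 g/oz ≈ 306 g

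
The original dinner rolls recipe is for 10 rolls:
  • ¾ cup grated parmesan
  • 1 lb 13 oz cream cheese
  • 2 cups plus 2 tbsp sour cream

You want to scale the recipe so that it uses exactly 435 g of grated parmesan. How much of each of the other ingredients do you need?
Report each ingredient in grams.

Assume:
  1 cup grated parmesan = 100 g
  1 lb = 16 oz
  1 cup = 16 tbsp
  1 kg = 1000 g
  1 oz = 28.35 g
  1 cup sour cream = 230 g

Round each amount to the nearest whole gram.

cream cheese: 4768 g; sour cream: 2835 g

The original recipe has 75 g of grated parmesan, so the scaling factor is 435 ÷ 75 = 29/5 = 5.8.
cream cheese: (1 lb + 13 oz = 1.8125 lb) × 29/5 × 16 oz/lb × 28.35 g/oz ≈ 4768 g
sour cream: (2 cup + 2 tbsp = 2.125 cup) × 29/5 × 230 g/cup ≈ 2835 g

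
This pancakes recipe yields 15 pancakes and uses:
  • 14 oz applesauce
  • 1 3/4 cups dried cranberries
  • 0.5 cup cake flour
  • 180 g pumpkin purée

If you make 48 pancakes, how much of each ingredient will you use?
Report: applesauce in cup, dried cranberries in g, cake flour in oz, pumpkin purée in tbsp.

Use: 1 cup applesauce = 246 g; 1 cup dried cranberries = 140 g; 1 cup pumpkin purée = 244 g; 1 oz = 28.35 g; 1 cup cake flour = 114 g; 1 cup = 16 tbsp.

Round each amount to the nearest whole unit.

Scaling factor: 48/15 = 16/5 = 3.2.
applesauce: 14 oz × 16/5 × 28.35 g/oz ÷ 246 g/cup ≈ 5 cup
dried cranberries: 1.75 cup × 16/5 × 140 g/cup = 784 g
cake flour: 0.5 cup × 16/5 × 114 g/cup ÷ 28.35 g/oz ≈ 6 oz
pumpkin purée: 180 g × 16/5 ÷ 244 g/cup × 16 tbsp/cup ≈ 38 tbsp

applesauce: 5 cup; dried cranberries: 784 g; cake flour: 6 oz; pumpkin purée: 38 tbsp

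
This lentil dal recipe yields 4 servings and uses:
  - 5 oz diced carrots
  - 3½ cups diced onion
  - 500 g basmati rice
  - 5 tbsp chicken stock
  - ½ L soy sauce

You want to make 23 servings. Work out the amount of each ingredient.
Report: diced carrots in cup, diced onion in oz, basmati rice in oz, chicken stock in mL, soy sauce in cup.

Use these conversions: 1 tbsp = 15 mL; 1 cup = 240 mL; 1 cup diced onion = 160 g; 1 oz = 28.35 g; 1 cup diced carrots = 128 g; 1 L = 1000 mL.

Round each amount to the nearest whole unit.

Scaling factor: 23/4 = 5.75.
diced carrots: 5 oz × 23/4 × 28.35 g/oz ÷ 128 g/cup ≈ 6 cup
diced onion: 3.5 cup × 23/4 × 160 g/cup ÷ 28.35 g/oz ≈ 114 oz
basmati rice: 500 g × 23/4 ÷ 28.35 g/oz ≈ 101 oz
chicken stock: 5 tbsp × 23/4 × 15 mL/tbsp ≈ 431 mL
soy sauce: 0.5 L × 23/4 × 1000 mL/L ÷ 240 mL/cup ≈ 12 cup

diced carrots: 6 cup; diced onion: 114 oz; basmati rice: 101 oz; chicken stock: 431 mL; soy sauce: 12 cup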